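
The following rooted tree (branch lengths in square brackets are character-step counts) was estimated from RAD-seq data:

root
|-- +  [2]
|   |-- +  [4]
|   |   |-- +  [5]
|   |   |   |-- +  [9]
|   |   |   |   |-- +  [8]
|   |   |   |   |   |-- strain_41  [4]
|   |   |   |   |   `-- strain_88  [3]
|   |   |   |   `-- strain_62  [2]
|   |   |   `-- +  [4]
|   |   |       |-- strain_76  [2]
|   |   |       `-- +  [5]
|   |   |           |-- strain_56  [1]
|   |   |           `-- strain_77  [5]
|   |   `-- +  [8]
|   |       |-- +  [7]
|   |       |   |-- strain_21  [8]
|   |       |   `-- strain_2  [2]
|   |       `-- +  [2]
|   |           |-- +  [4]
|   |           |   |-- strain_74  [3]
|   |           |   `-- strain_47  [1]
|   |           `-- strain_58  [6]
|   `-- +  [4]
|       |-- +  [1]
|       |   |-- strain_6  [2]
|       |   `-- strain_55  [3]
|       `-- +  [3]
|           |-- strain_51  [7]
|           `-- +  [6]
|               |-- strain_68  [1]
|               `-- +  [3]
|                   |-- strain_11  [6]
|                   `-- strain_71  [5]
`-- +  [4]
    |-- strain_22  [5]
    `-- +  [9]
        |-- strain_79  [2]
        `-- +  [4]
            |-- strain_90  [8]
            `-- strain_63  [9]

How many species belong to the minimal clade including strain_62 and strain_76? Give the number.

The MRCA of strain_62 and strain_76 is the node subtending (((strain_41,strain_88),strain_62),(strain_76,(strain_56,strain_77))).
That clade contains 6 terminal taxa: strain_41, strain_56, strain_62, strain_76, strain_77, strain_88.

6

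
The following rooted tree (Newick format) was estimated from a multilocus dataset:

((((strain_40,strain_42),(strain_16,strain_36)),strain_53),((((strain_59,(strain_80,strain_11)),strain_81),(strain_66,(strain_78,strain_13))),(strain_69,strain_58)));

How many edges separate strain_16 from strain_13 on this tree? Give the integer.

9

The MRCA of strain_16 and strain_13 is the root of the tree.
From strain_16 up to that node: 4 branches. From strain_13 up to the same node: 5 branches. Total: 4 + 5 = 9.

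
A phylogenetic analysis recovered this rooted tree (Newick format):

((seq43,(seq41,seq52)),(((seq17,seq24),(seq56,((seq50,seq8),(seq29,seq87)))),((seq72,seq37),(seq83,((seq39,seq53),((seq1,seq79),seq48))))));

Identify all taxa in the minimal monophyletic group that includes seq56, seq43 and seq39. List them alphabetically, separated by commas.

seq1, seq17, seq24, seq29, seq37, seq39, seq41, seq43, seq48, seq50, seq52, seq53, seq56, seq72, seq79, seq8, seq83, seq87

Tracing seq56: it sits inside (seq56,((seq50,seq8),(seq29,seq87))).
Tracing seq43: it sits inside (seq43,(seq41,seq52)).
Tracing seq39: it sits inside (seq39,seq53).
The smallest clade enclosing all 3 is the whole tree (their MRCA is the root), so the answer is all 18 tips in alphabetical order.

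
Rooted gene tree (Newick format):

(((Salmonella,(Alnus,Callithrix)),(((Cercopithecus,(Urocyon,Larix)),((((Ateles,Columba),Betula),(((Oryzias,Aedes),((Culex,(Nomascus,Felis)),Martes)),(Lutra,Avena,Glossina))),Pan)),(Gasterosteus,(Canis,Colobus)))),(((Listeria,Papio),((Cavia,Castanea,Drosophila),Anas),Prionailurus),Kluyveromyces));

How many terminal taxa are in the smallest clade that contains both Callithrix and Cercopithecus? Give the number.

The MRCA of Callithrix and Cercopithecus is the node subtending ((Salmonella,(Alnus,Callithrix)),(((Cercopithecus,(Urocyon,Larix)),((((Ateles,Columba),Betula),(((Oryzias,Aedes),((Culex,(Nomascus,Felis)),Martes)),(Lutra,Avena,Glossina))),Pan)),(Gasterosteus,(Canis,Colobus)))).
That clade contains 22 terminal taxa: Aedes, Alnus, Ateles, Avena, Betula, Callithrix, Canis, Cercopithecus, Colobus, Columba, Culex, Felis, Gasterosteus, Glossina, Larix, Lutra, Martes, Nomascus, Oryzias, Pan, Salmonella, Urocyon.

22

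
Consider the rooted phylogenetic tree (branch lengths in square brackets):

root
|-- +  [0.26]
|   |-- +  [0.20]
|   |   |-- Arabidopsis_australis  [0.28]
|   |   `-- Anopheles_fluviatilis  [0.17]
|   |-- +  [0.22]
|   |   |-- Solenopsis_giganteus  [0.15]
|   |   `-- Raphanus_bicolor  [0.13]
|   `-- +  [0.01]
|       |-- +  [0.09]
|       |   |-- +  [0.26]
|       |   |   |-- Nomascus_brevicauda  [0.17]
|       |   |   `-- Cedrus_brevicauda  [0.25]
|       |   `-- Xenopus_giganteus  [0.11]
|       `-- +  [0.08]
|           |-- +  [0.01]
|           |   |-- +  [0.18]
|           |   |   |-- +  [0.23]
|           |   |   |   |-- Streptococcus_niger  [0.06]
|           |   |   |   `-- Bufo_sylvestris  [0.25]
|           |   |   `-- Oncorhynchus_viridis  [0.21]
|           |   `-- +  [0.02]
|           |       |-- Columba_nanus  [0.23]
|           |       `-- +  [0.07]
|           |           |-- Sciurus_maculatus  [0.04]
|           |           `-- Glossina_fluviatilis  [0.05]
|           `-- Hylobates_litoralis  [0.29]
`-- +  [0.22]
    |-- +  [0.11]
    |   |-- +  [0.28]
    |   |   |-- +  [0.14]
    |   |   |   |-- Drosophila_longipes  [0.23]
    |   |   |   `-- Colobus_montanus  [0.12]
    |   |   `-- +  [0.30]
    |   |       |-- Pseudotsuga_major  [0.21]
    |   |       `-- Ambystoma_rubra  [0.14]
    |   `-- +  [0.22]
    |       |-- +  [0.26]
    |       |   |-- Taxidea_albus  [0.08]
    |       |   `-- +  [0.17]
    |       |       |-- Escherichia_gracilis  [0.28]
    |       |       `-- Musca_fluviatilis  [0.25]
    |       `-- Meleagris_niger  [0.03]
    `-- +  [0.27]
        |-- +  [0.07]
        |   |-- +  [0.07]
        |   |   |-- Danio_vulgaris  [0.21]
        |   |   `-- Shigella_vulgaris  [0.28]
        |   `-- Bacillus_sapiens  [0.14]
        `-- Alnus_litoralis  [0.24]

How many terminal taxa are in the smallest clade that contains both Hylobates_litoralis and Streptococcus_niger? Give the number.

7

The MRCA of Hylobates_litoralis and Streptococcus_niger is the node subtending ((((Streptococcus_niger,Bufo_sylvestris),Oncorhynchus_viridis),(Columba_nanus,(Sciurus_maculatus,Glossina_fluviatilis))),Hylobates_litoralis).
That clade contains 7 terminal taxa: Bufo_sylvestris, Columba_nanus, Glossina_fluviatilis, Hylobates_litoralis, Oncorhynchus_viridis, Sciurus_maculatus, Streptococcus_niger.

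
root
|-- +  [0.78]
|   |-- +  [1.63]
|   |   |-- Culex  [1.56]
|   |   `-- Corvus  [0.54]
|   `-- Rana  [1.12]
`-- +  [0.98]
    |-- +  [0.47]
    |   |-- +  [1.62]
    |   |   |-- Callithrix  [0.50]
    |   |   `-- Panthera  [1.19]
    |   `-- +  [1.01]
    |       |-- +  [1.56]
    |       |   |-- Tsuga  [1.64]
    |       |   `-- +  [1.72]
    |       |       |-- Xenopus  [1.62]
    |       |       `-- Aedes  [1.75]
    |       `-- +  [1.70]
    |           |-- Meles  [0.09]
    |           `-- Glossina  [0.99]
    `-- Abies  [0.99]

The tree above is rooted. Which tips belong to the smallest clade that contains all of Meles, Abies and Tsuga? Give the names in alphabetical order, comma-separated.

Abies, Aedes, Callithrix, Glossina, Meles, Panthera, Tsuga, Xenopus

Tracing Meles: it sits inside (Meles,Glossina).
Tracing Abies: it sits inside (((Callithrix,Panthera),((Tsuga,(Xenopus,Aedes)),(Meles,Glossina))),Abies).
Tracing Tsuga: it sits inside (Tsuga,(Xenopus,Aedes)).
The smallest clade enclosing all 3 is (((Callithrix,Panthera),((Tsuga,(Xenopus,Aedes)),(Meles,Glossina))),Abies); the answer is its 8 terminal taxa in alphabetical order.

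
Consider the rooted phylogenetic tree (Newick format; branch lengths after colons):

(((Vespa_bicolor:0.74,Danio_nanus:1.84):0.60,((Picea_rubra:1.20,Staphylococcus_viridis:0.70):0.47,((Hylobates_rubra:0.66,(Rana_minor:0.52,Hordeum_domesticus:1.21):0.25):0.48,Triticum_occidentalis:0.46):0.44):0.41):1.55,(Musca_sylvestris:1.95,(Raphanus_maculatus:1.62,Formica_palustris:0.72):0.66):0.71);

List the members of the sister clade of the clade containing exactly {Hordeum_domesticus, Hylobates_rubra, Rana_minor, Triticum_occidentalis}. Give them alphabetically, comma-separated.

Picea_rubra, Staphylococcus_viridis

The clade containing exactly {Hordeum_domesticus, Hylobates_rubra, Rana_minor, Triticum_occidentalis} attaches to the tree at the node subtending ((Picea_rubra,Staphylococcus_viridis),((Hylobates_rubra,(Rana_minor,Hordeum_domesticus)),Triticum_occidentalis)).
The other lineage descending from that same node — the sister group — is (Picea_rubra,Staphylococcus_viridis); its 2 tips in alphabetical order are the answer.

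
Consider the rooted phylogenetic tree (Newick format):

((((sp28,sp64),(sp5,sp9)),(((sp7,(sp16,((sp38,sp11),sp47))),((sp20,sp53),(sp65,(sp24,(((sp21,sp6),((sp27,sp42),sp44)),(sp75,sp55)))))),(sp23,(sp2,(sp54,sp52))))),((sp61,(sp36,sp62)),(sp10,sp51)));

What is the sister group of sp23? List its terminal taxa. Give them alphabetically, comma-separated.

sp23 attaches to the tree at the node subtending (sp23,(sp2,(sp54,sp52))).
The other lineage descending from that same node — the sister group — is (sp2,(sp54,sp52)); its 3 tips in alphabetical order are the answer.

sp2, sp52, sp54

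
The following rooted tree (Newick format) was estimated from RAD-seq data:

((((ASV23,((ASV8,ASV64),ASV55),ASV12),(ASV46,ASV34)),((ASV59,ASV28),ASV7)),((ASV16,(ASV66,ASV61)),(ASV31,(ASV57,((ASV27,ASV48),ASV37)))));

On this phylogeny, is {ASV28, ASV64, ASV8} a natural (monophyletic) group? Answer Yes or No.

No

The MRCA of the listed taxa subtends (((ASV23,((ASV8,ASV64),ASV55),ASV12),(ASV46,ASV34)),((ASV59,ASV28),ASV7)).
That clade also contains ASV12, ASV23, ASV34, ASV46, ASV55, ASV59, ASV7, which are not in the proposed group, so the group is not monophyletic.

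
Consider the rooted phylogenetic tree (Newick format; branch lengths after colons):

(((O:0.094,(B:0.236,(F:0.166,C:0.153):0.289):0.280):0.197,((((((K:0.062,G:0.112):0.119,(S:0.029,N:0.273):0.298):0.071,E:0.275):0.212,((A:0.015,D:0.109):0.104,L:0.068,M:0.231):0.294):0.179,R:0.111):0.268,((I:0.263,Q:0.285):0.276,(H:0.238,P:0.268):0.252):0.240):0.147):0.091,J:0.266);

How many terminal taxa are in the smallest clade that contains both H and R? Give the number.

14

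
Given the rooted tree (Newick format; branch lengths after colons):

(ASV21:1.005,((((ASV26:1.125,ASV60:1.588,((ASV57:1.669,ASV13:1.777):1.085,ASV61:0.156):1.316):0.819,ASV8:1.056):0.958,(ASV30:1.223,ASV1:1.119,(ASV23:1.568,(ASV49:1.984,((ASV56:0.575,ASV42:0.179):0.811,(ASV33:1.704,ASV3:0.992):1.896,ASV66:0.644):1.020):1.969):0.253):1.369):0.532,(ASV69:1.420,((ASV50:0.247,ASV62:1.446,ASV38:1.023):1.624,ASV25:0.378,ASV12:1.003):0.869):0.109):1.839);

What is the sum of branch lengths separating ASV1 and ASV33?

7.961

The path runs ASV1 → … → MRCA → … → ASV33; the MRCA is the node subtending (ASV30,ASV1,(ASV23,(ASV49,((ASV56,ASV42),(ASV33,ASV3),ASV66)))).
Branch lengths along that path: 1.119 + 0.253 + 1.969 + 1.020 + 1.896 + 1.704 = 7.961.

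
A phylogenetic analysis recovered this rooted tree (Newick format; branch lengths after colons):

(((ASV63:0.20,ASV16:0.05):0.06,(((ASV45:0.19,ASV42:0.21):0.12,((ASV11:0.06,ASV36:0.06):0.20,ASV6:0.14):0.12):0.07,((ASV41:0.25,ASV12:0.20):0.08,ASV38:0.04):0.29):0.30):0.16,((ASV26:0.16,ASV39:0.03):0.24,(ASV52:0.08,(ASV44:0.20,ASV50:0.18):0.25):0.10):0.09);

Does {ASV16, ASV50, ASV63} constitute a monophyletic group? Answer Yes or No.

The MRCA of the listed taxa is the root, so the smallest clade containing them is the whole tree.
That clade also contains ASV11, ASV12, ASV26, ASV36, ASV38, ASV39, ASV41, ASV42, ASV44, ASV45, ASV52, ASV6, which are not in the proposed group, so the group is not monophyletic.

No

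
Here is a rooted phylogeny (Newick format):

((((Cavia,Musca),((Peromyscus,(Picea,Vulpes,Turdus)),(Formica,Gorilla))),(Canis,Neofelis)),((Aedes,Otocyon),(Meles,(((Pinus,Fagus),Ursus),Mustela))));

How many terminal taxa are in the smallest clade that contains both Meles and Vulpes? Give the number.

17

The MRCA of Meles and Vulpes is the root, so the clade is the entire tree.
That clade contains 17 terminal taxa: Aedes, Canis, Cavia, Fagus, Formica, Gorilla, Meles, Musca, Mustela, Neofelis, Otocyon, Peromyscus, Picea, Pinus, Turdus, Ursus, Vulpes.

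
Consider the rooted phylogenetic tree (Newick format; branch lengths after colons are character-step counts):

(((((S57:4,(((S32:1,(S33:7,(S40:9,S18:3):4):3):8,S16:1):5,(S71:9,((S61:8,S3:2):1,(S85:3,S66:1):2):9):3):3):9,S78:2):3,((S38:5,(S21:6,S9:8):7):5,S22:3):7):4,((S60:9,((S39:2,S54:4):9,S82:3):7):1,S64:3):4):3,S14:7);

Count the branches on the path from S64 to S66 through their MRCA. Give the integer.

10

The MRCA of S64 and S66 is the node subtending ((((S57,(((S32,(S33,(S40,S18))),S16),(S71,((S61,S3),(S85,S66))))),S78),((S38,(S21,S9)),S22)),((S60,((S39,S54),S82)),S64)).
From S64 up to that node: 2 branches. From S66 up to the same node: 8 branches. Total: 2 + 8 = 10.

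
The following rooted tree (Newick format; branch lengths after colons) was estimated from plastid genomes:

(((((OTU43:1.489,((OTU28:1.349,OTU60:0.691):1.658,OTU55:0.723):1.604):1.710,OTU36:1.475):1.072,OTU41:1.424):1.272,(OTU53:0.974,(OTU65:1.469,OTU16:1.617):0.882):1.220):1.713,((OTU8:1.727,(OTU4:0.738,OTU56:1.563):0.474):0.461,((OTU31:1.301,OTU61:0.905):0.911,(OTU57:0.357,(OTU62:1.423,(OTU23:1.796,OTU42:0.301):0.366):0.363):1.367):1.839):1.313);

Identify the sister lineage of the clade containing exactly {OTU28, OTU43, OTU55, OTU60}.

OTU36

The clade containing exactly {OTU28, OTU43, OTU55, OTU60} attaches to the tree at the node subtending ((OTU43,((OTU28,OTU60),OTU55)),OTU36).
The other lineage descending from that same node — the sister group — is the single tip OTU36.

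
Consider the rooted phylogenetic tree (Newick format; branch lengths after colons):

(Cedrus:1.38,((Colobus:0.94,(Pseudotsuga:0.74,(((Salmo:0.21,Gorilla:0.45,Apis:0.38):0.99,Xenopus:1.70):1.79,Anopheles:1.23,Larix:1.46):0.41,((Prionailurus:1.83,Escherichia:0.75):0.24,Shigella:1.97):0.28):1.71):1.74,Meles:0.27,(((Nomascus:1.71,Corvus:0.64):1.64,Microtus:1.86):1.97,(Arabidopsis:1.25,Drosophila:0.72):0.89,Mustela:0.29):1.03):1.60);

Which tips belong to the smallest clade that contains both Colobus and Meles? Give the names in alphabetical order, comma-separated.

Anopheles, Apis, Arabidopsis, Colobus, Corvus, Drosophila, Escherichia, Gorilla, Larix, Meles, Microtus, Mustela, Nomascus, Prionailurus, Pseudotsuga, Salmo, Shigella, Xenopus

Tracing Colobus: it sits inside (Colobus,(Pseudotsuga,(((Salmo,Gorilla,Apis),Xenopus),Anopheles,Larix),((Prionailurus,Escherichia),Shigella))).
Tracing Meles: it sits inside ((Colobus,(Pseudotsuga,(((Salmo,Gorilla,Apis),Xenopus),Anopheles,Larix),((Prionailurus,Escherichia),Shigella))),Meles,(((Nomascus,Corvus),Microtus),(Arabidopsis,Drosophila),Mustela)).
The smallest clade enclosing both is ((Colobus,(Pseudotsuga,(((Salmo,Gorilla,Apis),Xenopus),Anopheles,Larix),((Prionailurus,Escherichia),Shigella))),Meles,(((Nomascus,Corvus),Microtus),(Arabidopsis,Drosophila),Mustela)); the answer is its 18 terminal taxa in alphabetical order.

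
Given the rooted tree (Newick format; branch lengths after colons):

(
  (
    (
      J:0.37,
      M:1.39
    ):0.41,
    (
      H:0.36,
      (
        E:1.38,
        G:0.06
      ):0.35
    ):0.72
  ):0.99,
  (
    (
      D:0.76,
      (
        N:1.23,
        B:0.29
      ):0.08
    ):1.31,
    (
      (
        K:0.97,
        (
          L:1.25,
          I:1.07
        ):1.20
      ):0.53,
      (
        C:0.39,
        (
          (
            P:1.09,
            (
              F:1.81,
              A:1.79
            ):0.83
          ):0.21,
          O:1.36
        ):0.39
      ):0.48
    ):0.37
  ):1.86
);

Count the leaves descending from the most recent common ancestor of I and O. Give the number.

The MRCA of I and O is the node subtending ((K,(L,I)),(C,((P,(F,A)),O))).
That clade contains 8 terminal taxa: A, C, F, I, K, L, O, P.

8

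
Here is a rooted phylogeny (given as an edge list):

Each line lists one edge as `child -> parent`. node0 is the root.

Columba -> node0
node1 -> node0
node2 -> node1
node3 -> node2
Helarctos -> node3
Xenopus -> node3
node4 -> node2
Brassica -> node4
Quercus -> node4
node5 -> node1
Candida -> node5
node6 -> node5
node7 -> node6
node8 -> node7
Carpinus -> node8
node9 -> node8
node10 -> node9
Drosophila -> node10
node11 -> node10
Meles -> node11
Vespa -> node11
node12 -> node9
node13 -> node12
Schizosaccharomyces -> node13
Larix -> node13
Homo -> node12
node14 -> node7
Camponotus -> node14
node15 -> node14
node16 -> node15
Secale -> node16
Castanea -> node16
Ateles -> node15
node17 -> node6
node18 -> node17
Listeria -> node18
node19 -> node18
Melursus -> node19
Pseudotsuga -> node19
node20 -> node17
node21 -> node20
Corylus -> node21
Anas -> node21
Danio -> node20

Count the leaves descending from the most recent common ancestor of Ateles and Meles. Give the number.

11

The MRCA of Ateles and Meles is the node subtending ((Carpinus,((Drosophila,(Meles,Vespa)),((Schizosaccharomyces,Larix),Homo))),(Camponotus,((Secale,Castanea),Ateles))).
That clade contains 11 terminal taxa: Ateles, Camponotus, Carpinus, Castanea, Drosophila, Homo, Larix, Meles, Schizosaccharomyces, Secale, Vespa.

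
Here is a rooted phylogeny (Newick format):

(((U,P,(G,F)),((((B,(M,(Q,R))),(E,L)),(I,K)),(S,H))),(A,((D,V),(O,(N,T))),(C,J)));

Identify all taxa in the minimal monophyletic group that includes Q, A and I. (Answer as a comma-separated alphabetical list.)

Tracing Q: it sits inside (Q,R).
Tracing A: it sits inside (A,((D,V),(O,(N,T))),(C,J)).
Tracing I: it sits inside (I,K).
The smallest clade enclosing all 3 is the whole tree (their MRCA is the root), so the answer is all 22 tips in alphabetical order.

A, B, C, D, E, F, G, H, I, J, K, L, M, N, O, P, Q, R, S, T, U, V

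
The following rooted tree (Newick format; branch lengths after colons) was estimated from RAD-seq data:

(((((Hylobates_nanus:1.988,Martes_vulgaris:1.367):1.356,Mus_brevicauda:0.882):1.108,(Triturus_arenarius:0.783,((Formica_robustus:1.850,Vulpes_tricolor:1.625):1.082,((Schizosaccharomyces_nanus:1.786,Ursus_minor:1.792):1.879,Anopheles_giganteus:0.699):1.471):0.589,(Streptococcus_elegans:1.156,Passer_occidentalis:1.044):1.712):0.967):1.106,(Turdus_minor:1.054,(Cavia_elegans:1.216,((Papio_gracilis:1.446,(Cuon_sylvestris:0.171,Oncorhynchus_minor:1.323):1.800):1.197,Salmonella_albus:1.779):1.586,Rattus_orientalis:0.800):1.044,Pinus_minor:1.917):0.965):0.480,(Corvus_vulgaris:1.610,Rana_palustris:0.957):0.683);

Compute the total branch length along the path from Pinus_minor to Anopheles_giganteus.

7.714

The path runs Pinus_minor → … → MRCA → … → Anopheles_giganteus; the MRCA is the node subtending ((((Hylobates_nanus,Martes_vulgaris),Mus_brevicauda),(Triturus_arenarius,((Formica_robustus,Vulpes_tricolor),((Schizosaccharomyces_nanus,Ursus_minor),Anopheles_giganteus)),(Streptococcus_elegans,Passer_occidentalis))),(Turdus_minor,(Cavia_elegans,((Papio_gracilis,(Cuon_sylvestris,Oncorhynchus_minor)),Salmonella_albus),Rattus_orientalis),Pinus_minor)).
Branch lengths along that path: 1.917 + 0.965 + 1.106 + 0.967 + 0.589 + 1.471 + 0.699 = 7.714.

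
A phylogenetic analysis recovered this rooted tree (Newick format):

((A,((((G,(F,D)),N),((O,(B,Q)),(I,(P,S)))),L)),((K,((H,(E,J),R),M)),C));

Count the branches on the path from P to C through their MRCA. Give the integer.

The MRCA of P and C is the root of the tree.
From P up to that node: 7 branches. From C up to the same node: 2 branches. Total: 7 + 2 = 9.

9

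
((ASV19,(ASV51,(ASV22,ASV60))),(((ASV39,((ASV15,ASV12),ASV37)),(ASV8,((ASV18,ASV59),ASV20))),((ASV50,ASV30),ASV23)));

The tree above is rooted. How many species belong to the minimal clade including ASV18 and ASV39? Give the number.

The MRCA of ASV18 and ASV39 is the node subtending ((ASV39,((ASV15,ASV12),ASV37)),(ASV8,((ASV18,ASV59),ASV20))).
That clade contains 8 terminal taxa: ASV12, ASV15, ASV18, ASV20, ASV37, ASV39, ASV59, ASV8.

8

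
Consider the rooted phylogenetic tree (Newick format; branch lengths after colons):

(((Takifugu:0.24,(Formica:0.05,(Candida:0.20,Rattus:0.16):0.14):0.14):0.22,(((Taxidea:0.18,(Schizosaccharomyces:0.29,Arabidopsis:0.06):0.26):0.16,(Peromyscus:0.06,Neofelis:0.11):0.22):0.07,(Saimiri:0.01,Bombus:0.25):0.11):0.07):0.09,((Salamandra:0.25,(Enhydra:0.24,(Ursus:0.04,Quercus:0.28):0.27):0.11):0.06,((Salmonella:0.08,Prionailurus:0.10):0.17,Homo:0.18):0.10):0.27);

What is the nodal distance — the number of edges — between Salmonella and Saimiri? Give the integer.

The MRCA of Salmonella and Saimiri is the root of the tree.
From Salmonella up to that node: 4 branches. From Saimiri up to the same node: 4 branches. Total: 4 + 4 = 8.

8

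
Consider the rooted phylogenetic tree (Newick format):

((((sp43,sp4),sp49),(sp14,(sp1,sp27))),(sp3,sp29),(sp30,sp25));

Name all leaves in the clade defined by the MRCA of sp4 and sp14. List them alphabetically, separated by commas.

Tracing sp4: it sits inside (sp43,sp4).
Tracing sp14: it sits inside (sp14,(sp1,sp27)).
The smallest clade enclosing both is (((sp43,sp4),sp49),(sp14,(sp1,sp27))); the answer is its 6 terminal taxa in alphabetical order.

sp1, sp14, sp27, sp4, sp43, sp49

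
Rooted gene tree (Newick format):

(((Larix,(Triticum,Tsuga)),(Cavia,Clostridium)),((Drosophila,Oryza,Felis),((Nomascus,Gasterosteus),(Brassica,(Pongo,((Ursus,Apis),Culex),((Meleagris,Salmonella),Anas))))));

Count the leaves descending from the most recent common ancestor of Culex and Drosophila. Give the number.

13

The MRCA of Culex and Drosophila is the node subtending ((Drosophila,Oryza,Felis),((Nomascus,Gasterosteus),(Brassica,(Pongo,((Ursus,Apis),Culex),((Meleagris,Salmonella),Anas))))).
That clade contains 13 terminal taxa: Anas, Apis, Brassica, Culex, Drosophila, Felis, Gasterosteus, Meleagris, Nomascus, Oryza, Pongo, Salmonella, Ursus.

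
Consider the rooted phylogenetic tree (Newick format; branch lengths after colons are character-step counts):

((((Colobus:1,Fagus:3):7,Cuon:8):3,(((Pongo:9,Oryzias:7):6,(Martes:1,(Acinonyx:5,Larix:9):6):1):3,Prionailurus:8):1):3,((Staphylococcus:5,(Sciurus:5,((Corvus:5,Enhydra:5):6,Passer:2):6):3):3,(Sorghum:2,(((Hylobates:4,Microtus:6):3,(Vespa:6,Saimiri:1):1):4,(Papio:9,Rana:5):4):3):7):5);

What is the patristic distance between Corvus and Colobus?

42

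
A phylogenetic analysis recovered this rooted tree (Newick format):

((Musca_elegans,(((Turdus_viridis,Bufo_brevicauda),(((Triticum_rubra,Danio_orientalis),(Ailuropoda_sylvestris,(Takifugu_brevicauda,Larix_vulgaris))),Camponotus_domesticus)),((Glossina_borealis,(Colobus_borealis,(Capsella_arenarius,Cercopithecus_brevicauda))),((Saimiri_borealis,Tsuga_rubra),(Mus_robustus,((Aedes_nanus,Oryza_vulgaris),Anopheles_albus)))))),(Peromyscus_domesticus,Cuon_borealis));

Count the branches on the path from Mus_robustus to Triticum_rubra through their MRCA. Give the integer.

The MRCA of Mus_robustus and Triticum_rubra is the node subtending (((Turdus_viridis,Bufo_brevicauda),(((Triticum_rubra,Danio_orientalis),(Ailuropoda_sylvestris,(Takifugu_brevicauda,Larix_vulgaris))),Camponotus_domesticus)),((Glossina_borealis,(Colobus_borealis,(Capsella_arenarius,Cercopithecus_brevicauda))),((Saimiri_borealis,Tsuga_rubra),(Mus_robustus,((Aedes_nanus,Oryza_vulgaris),Anopheles_albus))))).
From Mus_robustus up to that node: 4 branches. From Triticum_rubra up to the same node: 5 branches. Total: 4 + 5 = 9.

9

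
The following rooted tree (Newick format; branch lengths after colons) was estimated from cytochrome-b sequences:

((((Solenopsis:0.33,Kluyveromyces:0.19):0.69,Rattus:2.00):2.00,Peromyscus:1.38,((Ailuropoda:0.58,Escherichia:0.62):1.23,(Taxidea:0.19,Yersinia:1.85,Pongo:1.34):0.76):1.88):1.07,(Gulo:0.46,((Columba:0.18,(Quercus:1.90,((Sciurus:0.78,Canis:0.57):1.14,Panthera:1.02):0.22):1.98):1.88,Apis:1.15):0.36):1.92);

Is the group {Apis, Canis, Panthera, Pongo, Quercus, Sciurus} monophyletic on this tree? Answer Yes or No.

The MRCA of the listed taxa is the root, so the smallest clade containing them is the whole tree.
That clade also contains Ailuropoda, Columba, Escherichia, Gulo, Kluyveromyces, Peromyscus, Rattus, Solenopsis, Taxidea, Yersinia, which are not in the proposed group, so the group is not monophyletic.

No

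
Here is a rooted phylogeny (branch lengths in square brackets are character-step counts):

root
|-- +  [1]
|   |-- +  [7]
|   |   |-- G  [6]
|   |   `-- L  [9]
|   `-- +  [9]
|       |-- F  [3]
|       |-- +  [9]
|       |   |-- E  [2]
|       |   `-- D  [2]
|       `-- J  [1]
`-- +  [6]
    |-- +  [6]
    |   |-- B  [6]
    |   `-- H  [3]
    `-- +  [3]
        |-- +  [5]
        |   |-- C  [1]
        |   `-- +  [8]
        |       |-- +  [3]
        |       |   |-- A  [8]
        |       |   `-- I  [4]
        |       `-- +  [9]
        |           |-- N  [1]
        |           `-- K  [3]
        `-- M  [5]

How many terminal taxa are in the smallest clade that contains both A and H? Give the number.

8

The MRCA of A and H is the node subtending ((B,H),((C,((A,I),(N,K))),M)).
That clade contains 8 terminal taxa: A, B, C, H, I, K, M, N.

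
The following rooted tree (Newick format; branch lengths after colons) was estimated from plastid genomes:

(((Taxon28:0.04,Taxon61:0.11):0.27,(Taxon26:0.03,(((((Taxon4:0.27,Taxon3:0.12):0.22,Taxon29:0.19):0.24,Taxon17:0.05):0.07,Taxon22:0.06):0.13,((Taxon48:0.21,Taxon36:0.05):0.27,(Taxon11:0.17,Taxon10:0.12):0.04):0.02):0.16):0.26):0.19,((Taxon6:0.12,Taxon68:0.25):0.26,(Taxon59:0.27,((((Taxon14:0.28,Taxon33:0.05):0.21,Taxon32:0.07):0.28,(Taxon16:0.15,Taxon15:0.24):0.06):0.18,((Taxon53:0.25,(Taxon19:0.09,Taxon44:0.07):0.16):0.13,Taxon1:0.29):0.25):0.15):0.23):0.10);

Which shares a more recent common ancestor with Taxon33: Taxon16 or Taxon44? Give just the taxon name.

The MRCA of Taxon33 and Taxon16 subtends (((Taxon14,Taxon33),Taxon32),(Taxon16,Taxon15)) (5 taxa).
The MRCA of Taxon33 and Taxon44 subtends ((((Taxon14,Taxon33),Taxon32),(Taxon16,Taxon15)),((Taxon53,(Taxon19,Taxon44)),Taxon1)) (9 taxa).
The first is nested inside the second, so Taxon33 shares a more recent common ancestor with Taxon16.

Taxon16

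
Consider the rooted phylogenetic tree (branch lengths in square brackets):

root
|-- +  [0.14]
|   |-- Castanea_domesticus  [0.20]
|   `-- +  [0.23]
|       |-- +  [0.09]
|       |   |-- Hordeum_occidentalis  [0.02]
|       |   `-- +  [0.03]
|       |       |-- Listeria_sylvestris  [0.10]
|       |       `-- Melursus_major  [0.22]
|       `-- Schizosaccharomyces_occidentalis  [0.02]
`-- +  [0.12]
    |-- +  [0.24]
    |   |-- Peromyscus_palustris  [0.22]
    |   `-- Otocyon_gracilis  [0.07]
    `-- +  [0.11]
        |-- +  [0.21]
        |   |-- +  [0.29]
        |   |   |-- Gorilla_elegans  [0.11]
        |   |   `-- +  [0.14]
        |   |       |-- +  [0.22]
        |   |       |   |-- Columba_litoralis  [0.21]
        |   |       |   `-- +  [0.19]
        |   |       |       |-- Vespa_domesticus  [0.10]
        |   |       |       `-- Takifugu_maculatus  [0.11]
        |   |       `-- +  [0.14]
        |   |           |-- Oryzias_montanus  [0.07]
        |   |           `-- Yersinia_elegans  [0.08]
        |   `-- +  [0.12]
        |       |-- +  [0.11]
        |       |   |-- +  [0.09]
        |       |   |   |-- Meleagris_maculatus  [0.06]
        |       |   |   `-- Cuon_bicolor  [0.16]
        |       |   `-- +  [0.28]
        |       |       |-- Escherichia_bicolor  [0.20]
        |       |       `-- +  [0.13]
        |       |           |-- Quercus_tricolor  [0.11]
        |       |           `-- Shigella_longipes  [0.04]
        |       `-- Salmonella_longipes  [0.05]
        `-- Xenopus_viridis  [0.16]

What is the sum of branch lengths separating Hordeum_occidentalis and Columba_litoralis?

1.78

The path runs Hordeum_occidentalis → … → MRCA → … → Columba_litoralis; the MRCA is the root of the tree.
Branch lengths along that path: 0.02 + 0.09 + 0.23 + 0.14 + 0.12 + 0.11 + 0.21 + 0.29 + 0.14 + 0.22 + 0.21 = 1.78.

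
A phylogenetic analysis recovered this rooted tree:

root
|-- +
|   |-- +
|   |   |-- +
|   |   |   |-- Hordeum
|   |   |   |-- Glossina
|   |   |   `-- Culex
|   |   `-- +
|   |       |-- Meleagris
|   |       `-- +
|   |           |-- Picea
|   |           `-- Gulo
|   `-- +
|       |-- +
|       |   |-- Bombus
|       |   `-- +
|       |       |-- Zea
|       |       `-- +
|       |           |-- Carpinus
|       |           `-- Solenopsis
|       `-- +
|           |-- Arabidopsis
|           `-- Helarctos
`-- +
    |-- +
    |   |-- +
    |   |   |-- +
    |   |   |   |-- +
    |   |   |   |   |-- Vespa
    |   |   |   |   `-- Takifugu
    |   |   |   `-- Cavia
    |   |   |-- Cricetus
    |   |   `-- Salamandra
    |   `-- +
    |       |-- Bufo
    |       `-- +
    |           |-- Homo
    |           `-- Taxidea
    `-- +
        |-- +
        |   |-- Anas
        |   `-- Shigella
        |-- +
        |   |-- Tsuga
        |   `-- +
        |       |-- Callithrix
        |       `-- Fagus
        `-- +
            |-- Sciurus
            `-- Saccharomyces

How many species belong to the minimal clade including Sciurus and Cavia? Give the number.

The MRCA of Sciurus and Cavia is the node subtending (((((Vespa,Takifugu),Cavia),Cricetus,Salamandra),(Bufo,(Homo,Taxidea))),((Anas,Shigella),(Tsuga,(Callithrix,Fagus)),(Sciurus,Saccharomyces))).
That clade contains 15 terminal taxa: Anas, Bufo, Callithrix, Cavia, Cricetus, Fagus, Homo, Saccharomyces, Salamandra, Sciurus, Shigella, Takifugu, Taxidea, Tsuga, Vespa.

15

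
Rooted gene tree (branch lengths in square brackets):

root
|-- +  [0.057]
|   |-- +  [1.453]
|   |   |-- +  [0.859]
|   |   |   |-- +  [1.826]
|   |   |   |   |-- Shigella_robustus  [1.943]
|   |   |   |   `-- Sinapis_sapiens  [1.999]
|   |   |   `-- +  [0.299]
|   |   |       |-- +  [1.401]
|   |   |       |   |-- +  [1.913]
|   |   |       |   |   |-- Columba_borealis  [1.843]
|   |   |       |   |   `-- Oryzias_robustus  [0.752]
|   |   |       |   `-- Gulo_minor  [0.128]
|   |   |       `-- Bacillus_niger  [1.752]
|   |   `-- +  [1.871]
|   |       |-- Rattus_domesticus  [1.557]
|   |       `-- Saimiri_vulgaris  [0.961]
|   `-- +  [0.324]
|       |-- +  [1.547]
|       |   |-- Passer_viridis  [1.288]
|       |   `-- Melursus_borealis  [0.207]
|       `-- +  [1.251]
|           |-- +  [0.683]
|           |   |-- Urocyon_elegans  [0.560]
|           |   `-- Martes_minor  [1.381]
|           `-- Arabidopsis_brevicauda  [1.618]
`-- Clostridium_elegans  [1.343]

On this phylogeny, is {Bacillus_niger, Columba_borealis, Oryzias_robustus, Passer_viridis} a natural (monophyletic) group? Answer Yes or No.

No

The MRCA of the listed taxa subtends ((((Shigella_robustus,Sinapis_sapiens),(((Columba_borealis,Oryzias_robustus),Gulo_minor),Bacillus_niger)),(Rattus_domesticus,Saimiri_vulgaris)),((Passer_viridis,Melursus_borealis),((Urocyon_elegans,Martes_minor),Arabidopsis_brevicauda))).
That clade also contains Arabidopsis_brevicauda, Gulo_minor, Martes_minor, Melursus_borealis, Rattus_domesticus, Saimiri_vulgaris, Shigella_robustus, Sinapis_sapiens, Urocyon_elegans, which are not in the proposed group, so the group is not monophyletic.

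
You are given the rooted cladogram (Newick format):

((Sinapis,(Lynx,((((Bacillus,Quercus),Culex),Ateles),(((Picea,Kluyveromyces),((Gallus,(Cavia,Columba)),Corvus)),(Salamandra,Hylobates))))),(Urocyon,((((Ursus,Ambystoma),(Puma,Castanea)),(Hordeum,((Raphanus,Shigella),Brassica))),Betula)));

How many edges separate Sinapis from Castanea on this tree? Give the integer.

8

The MRCA of Sinapis and Castanea is the root of the tree.
From Sinapis up to that node: 2 branches. From Castanea up to the same node: 6 branches. Total: 2 + 6 = 8.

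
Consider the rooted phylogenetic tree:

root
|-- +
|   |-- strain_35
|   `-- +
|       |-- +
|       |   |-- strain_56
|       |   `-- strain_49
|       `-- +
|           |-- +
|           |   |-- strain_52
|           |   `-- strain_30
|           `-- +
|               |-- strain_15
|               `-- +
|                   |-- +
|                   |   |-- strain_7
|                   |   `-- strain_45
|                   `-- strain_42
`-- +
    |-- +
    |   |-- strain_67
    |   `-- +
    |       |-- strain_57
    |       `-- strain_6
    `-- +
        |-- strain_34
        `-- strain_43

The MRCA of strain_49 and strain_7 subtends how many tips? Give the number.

8

The MRCA of strain_49 and strain_7 is the node subtending ((strain_56,strain_49),((strain_52,strain_30),(strain_15,((strain_7,strain_45),strain_42)))).
That clade contains 8 terminal taxa: strain_15, strain_30, strain_42, strain_45, strain_49, strain_52, strain_56, strain_7.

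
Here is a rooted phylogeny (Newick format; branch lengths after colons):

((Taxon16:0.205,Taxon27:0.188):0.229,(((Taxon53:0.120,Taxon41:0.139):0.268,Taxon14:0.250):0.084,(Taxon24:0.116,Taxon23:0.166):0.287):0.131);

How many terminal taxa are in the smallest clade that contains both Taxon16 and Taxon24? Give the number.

7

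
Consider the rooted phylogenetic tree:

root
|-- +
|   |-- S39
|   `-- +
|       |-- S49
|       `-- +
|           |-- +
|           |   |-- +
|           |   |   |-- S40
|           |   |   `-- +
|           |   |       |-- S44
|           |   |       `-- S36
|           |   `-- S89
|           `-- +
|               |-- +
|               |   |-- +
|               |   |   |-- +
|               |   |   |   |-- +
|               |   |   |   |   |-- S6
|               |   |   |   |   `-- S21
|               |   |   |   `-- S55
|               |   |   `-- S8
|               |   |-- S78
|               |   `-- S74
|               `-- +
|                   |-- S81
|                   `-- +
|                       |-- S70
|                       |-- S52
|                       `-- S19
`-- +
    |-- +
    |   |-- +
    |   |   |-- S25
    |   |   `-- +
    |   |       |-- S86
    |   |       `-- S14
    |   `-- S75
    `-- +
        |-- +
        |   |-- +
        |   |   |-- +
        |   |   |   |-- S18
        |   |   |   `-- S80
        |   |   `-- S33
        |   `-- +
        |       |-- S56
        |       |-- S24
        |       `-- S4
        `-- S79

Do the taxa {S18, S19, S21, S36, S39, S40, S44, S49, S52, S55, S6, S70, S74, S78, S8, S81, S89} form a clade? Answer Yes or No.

No

The MRCA of the listed taxa is the root, so the smallest clade containing them is the whole tree.
That clade also contains S14, S24, S25, S33, S4, S56, S75, S79, S80, S86, which are not in the proposed group, so the group is not monophyletic.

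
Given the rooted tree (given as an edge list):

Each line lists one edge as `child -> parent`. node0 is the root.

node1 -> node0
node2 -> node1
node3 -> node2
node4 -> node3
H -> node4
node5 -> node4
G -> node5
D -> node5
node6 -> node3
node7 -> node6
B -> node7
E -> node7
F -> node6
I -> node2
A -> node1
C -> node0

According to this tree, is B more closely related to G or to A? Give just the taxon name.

G

The MRCA of B and G subtends ((H,(G,D)),((B,E),F)) (6 taxa).
The MRCA of B and A subtends ((((H,(G,D)),((B,E),F)),I),A) (8 taxa).
The first is nested inside the second, so B shares a more recent common ancestor with G.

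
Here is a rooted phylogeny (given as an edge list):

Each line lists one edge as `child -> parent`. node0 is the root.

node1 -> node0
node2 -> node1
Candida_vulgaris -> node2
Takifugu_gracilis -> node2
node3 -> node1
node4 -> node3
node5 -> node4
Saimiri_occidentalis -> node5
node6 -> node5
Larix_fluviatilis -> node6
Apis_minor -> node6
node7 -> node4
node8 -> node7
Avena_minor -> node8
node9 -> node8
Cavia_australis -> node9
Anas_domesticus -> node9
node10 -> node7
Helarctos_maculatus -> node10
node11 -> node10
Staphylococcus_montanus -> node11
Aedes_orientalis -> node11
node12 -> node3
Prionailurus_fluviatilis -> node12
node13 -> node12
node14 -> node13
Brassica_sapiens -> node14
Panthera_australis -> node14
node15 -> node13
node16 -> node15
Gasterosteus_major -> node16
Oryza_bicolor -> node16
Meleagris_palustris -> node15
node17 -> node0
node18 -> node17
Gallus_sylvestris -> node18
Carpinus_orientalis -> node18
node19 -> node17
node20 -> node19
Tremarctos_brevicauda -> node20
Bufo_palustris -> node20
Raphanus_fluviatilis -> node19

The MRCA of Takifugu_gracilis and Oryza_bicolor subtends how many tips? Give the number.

17

The MRCA of Takifugu_gracilis and Oryza_bicolor is the node subtending ((Candida_vulgaris,Takifugu_gracilis),(((Saimiri_occidentalis,(Larix_fluviatilis,Apis_minor)),((Avena_minor,(Cavia_australis,Anas_domesticus)),(Helarctos_maculatus,(Staphylococcus_montanus,Aedes_orientalis)))),(Prionailurus_fluviatilis,((Brassica_sapiens,Panthera_australis),((Gasterosteus_major,Oryza_bicolor),Meleagris_palustris))))).
That clade contains 17 terminal taxa: Aedes_orientalis, Anas_domesticus, Apis_minor, Avena_minor, Brassica_sapiens, Candida_vulgaris, Cavia_australis, Gasterosteus_major, Helarctos_maculatus, Larix_fluviatilis, Meleagris_palustris, Oryza_bicolor, Panthera_australis, Prionailurus_fluviatilis, Saimiri_occidentalis, Staphylococcus_montanus, Takifugu_gracilis.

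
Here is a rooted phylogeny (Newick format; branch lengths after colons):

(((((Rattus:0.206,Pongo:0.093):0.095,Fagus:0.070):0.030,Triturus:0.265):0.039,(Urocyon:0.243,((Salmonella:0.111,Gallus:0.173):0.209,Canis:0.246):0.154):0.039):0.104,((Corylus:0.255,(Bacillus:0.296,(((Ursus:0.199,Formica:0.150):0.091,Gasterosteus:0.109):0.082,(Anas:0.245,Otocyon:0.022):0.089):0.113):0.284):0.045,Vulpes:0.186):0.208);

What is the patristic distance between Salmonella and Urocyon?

The path runs Salmonella → … → MRCA → … → Urocyon; the MRCA is the node subtending (Urocyon,((Salmonella,Gallus),Canis)).
Branch lengths along that path: 0.111 + 0.209 + 0.154 + 0.243 = 0.717.

0.717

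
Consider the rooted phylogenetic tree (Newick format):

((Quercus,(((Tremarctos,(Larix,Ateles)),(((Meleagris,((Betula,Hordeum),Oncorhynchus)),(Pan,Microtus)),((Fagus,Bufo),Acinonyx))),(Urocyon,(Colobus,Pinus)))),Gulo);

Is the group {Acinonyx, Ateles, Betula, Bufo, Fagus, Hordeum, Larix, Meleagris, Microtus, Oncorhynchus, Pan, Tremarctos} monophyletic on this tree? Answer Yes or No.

The most recent common ancestor of these taxa subtends ((Tremarctos,(Larix,Ateles)),(((Meleagris,((Betula,Hordeum),Oncorhynchus)),(Pan,Microtus)),((Fagus,Bufo),Acinonyx))).
That clade has exactly 12 tips — every listed taxon and nothing else — so the group is monophyletic.

Yes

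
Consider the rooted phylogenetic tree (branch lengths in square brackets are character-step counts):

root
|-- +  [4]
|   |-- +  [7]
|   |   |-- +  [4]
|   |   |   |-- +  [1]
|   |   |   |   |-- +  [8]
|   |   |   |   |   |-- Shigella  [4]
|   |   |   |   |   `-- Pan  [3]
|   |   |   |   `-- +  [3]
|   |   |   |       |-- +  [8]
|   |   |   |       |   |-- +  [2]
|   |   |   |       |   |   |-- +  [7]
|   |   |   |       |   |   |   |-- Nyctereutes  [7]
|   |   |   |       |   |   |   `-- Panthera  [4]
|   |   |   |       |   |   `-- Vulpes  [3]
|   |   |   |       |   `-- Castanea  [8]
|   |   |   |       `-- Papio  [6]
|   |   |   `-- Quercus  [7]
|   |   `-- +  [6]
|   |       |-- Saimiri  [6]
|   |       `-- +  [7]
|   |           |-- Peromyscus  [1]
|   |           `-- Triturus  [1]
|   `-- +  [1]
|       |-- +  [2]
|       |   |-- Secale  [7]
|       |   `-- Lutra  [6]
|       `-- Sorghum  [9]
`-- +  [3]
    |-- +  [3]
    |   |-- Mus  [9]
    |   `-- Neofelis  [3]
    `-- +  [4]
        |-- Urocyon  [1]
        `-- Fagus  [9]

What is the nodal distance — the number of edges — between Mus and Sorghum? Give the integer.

The MRCA of Mus and Sorghum is the root of the tree.
From Mus up to that node: 3 branches. From Sorghum up to the same node: 3 branches. Total: 3 + 3 = 6.

6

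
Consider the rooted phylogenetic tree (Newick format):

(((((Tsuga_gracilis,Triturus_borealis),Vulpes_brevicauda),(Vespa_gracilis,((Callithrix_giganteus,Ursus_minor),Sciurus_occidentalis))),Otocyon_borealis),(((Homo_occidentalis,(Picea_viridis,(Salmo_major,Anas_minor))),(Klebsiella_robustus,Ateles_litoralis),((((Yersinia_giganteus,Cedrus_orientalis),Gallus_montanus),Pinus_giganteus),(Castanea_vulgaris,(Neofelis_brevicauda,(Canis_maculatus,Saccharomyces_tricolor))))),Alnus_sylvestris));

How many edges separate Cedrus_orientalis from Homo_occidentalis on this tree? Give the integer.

The MRCA of Cedrus_orientalis and Homo_occidentalis is the node subtending ((Homo_occidentalis,(Picea_viridis,(Salmo_major,Anas_minor))),(Klebsiella_robustus,Ateles_litoralis),((((Yersinia_giganteus,Cedrus_orientalis),Gallus_montanus),Pinus_giganteus),(Castanea_vulgaris,(Neofelis_brevicauda,(Canis_maculatus,Saccharomyces_tricolor))))).
From Cedrus_orientalis up to that node: 5 branches. From Homo_occidentalis up to the same node: 2 branches. Total: 5 + 2 = 7.

7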